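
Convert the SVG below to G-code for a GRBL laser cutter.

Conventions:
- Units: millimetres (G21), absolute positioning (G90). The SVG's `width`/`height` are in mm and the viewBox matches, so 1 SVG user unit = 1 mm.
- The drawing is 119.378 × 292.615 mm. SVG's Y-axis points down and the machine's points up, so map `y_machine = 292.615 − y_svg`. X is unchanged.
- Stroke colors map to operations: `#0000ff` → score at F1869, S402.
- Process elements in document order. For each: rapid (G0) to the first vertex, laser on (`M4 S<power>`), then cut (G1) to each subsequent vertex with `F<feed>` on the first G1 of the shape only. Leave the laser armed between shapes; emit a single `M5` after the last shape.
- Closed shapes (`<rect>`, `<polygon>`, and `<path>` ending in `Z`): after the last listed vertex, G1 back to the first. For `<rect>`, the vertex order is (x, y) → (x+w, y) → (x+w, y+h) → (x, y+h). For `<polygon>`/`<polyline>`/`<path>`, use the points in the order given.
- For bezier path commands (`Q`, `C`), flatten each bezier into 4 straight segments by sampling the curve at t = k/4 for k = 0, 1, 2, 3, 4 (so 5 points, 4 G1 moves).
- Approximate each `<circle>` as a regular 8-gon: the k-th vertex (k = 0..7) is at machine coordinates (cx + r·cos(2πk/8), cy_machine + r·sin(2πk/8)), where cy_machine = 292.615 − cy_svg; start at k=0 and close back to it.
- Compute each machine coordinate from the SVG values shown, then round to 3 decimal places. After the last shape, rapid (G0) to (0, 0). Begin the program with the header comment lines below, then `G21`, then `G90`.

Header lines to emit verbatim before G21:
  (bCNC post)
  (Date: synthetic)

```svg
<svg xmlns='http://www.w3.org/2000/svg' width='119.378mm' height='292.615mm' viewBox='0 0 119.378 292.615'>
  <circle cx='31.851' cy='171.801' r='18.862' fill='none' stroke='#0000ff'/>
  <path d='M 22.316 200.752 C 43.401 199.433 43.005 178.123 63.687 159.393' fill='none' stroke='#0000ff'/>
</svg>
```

(bCNC post)
(Date: synthetic)
G21
G90
G0 X50.713 Y120.814
M4 S402
G1 X45.188 Y134.151 F1869
G1 X31.851 Y139.676
G1 X18.514 Y134.151
G1 X12.989 Y120.814
G1 X18.514 Y107.477
G1 X31.851 Y101.952
G1 X45.188 Y107.477
G1 X50.713 Y120.814
G0 X22.316 Y91.863
M4 S402
G1 X34.767 Y96.248 F1869
G1 X43.153 Y106.013
G1 X51.463 Y119.043
G1 X63.687 Y133.222
M5
G0 X0.000 Y0.000

Since the viewBox matches the mm dimensions, user units are millimetres directly. The only transform is the Y-flip y_m = 292.615 − y_svg.

Shape 1 is a circle drawn with `<circle>`. Its stroke #0000ff means score at S402, F1869. After flipping Y the toolpath is (50.713,120.814) → (45.188,134.151) → (31.851,139.676) → (18.514,134.151) → (12.989,120.814) → (18.514,107.477) → (31.851,101.952) → (45.188,107.477) → (50.713,120.814), returning to the start.

Shape 2 is a cubic bezier drawn with `<path>`. Its stroke #0000ff means score at S402, F1869. After flipping Y the toolpath is (22.316,91.863) → (34.767,96.248) → (43.153,106.013) → (51.463,119.043) → (63.687,133.222).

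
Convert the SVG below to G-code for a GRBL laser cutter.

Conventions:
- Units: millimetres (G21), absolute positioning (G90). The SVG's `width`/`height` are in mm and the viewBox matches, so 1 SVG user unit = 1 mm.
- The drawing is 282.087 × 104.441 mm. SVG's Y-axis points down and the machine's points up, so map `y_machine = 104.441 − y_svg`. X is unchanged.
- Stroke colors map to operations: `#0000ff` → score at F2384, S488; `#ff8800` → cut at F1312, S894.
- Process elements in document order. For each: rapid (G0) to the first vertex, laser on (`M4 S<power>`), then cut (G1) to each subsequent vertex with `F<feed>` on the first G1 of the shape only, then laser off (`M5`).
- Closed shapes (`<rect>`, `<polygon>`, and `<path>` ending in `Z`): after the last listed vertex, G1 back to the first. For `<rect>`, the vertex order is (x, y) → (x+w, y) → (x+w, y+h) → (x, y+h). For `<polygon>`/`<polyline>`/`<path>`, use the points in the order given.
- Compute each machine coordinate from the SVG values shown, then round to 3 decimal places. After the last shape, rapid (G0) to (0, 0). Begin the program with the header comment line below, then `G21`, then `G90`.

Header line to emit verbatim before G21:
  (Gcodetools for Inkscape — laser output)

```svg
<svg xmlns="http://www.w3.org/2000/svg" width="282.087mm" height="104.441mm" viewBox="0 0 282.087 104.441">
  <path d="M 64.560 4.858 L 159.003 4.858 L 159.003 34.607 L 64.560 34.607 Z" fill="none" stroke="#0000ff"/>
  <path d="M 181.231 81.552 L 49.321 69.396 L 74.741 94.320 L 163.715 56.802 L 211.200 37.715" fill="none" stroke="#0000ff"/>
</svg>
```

(Gcodetools for Inkscape — laser output)
G21
G90
G0 X64.560 Y99.583
M4 S488
G1 X159.003 Y99.583 F2384
G1 X159.003 Y69.834
G1 X64.560 Y69.834
G1 X64.560 Y99.583
M5
G0 X181.231 Y22.889
M4 S488
G1 X49.321 Y35.045 F2384
G1 X74.741 Y10.121
G1 X163.715 Y47.639
G1 X211.200 Y66.726
M5
G0 X0.000 Y0.000

viewBox `0 0 282.087 104.441` with mm width/height → 1 unit = 1 mm. Flip: y_m = 104.441 − y_svg.

**Shape 1** — `<path>` rectangle, stroke `#0000ff` → score (S488, F2384). Machine vertices: (64.560,99.583) → (159.003,99.583) → (159.003,69.834) → (64.560,69.834) → (64.560,99.583). Closed: final G1 returns to the first vertex.

**Shape 2** — `<path>` open polyline, stroke `#0000ff` → score (S488, F2384). Machine vertices: (181.231,22.889) → (49.321,35.045) → (74.741,10.121) → (163.715,47.639) → (211.200,66.726). Open path.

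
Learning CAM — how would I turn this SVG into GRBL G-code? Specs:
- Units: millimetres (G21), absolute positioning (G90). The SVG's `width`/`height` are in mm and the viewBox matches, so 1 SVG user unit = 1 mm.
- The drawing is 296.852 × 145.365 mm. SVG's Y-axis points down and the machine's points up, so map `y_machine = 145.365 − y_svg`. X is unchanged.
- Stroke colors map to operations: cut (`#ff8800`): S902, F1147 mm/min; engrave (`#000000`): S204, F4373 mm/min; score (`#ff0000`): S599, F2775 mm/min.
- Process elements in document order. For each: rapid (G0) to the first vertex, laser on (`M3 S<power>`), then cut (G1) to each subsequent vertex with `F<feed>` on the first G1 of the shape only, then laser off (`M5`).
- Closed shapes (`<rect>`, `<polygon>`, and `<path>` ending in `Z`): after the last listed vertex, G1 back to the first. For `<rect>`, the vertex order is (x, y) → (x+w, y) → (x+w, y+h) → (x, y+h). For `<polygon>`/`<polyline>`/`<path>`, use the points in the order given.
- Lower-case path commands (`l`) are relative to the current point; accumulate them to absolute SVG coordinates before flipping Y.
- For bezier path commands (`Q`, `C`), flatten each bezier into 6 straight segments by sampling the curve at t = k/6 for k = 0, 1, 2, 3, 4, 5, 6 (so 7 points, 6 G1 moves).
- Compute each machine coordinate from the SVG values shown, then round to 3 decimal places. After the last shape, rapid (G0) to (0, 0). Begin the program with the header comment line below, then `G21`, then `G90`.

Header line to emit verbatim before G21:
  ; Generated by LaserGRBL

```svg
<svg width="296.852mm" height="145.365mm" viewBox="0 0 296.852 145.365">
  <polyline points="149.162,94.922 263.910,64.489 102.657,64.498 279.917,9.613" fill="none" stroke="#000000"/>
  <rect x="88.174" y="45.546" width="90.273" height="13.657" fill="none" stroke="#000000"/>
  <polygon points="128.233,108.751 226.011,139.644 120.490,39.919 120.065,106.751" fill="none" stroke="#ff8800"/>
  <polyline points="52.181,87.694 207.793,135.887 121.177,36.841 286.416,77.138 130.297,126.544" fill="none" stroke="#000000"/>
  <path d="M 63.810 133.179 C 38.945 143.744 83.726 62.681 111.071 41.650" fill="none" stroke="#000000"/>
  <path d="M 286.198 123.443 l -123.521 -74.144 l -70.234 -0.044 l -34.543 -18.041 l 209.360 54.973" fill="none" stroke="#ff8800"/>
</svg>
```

; Generated by LaserGRBL
G21
G90
G0 X149.162 Y50.443
M3 S204
G1 X263.910 Y80.876 F4373
G1 X102.657 Y80.867
G1 X279.917 Y135.752
M5
G0 X88.174 Y99.819
M3 S204
G1 X178.447 Y99.819 F4373
G1 X178.447 Y86.162
G1 X88.174 Y86.162
G1 X88.174 Y99.819
M5
G0 X128.233 Y36.614
M3 S902
G1 X226.011 Y5.721 F1147
G1 X120.490 Y105.446
G1 X120.065 Y38.614
G1 X128.233 Y36.614
M5
G0 X52.181 Y57.671
M3 S204
G1 X207.793 Y9.478 F4373
G1 X121.177 Y108.524
G1 X286.416 Y68.227
G1 X130.297 Y18.821
M5
G0 X63.810 Y12.186
M3 S204
G1 X56.778 Y13.837 F4373
G1 X58.935 Y26.547
G1 X67.862 Y46.102
G1 X81.139 Y68.290
G1 X96.349 Y88.899
G1 X111.071 Y103.715
M5
G0 X286.198 Y21.922
M3 S902
G1 X162.677 Y96.066 F1147
G1 X92.443 Y96.110
G1 X57.900 Y114.151
G1 X267.260 Y59.178
M5
G0 X0.000 Y0.000

Since the viewBox matches the mm dimensions, user units are millimetres directly. The only transform is the Y-flip y_m = 145.365 − y_svg.

Shape 1 is a open polyline drawn with `<polyline>`. Its stroke #000000 means engrave at S204, F4373. After flipping Y the toolpath is (149.162,50.443) → (263.910,80.876) → (102.657,80.867) → (279.917,135.752).

Shape 2 is a rectangle drawn with `<rect>`. Its stroke #000000 means engrave at S204, F4373. After flipping Y the toolpath is (88.174,99.819) → (178.447,99.819) → (178.447,86.162) → (88.174,86.162) → (88.174,99.819), returning to the start.

Shape 3 is a closed polygon drawn with `<polygon>`. Its stroke #ff8800 means cut at S902, F1147. After flipping Y the toolpath is (128.233,36.614) → (226.011,5.721) → (120.490,105.446) → (120.065,38.614) → (128.233,36.614), returning to the start.

Shape 4 is a open polyline drawn with `<polyline>`. Its stroke #000000 means engrave at S204, F4373. After flipping Y the toolpath is (52.181,57.671) → (207.793,9.478) → (121.177,108.524) → (286.416,68.227) → (130.297,18.821).

Shape 5 is a cubic bezier drawn with `<path>`. Its stroke #000000 means engrave at S204, F4373. After flipping Y the toolpath is (63.810,12.186) → (56.778,13.837) → (58.935,26.547) → (67.862,46.102) → (81.139,68.290) → (96.349,88.899) → (111.071,103.715).

Shape 6 is a open polyline drawn with `<path>`. Its stroke #ff8800 means cut at S902, F1147. After flipping Y the toolpath is (286.198,21.922) → (162.677,96.066) → (92.443,96.110) → (57.900,114.151) → (267.260,59.178).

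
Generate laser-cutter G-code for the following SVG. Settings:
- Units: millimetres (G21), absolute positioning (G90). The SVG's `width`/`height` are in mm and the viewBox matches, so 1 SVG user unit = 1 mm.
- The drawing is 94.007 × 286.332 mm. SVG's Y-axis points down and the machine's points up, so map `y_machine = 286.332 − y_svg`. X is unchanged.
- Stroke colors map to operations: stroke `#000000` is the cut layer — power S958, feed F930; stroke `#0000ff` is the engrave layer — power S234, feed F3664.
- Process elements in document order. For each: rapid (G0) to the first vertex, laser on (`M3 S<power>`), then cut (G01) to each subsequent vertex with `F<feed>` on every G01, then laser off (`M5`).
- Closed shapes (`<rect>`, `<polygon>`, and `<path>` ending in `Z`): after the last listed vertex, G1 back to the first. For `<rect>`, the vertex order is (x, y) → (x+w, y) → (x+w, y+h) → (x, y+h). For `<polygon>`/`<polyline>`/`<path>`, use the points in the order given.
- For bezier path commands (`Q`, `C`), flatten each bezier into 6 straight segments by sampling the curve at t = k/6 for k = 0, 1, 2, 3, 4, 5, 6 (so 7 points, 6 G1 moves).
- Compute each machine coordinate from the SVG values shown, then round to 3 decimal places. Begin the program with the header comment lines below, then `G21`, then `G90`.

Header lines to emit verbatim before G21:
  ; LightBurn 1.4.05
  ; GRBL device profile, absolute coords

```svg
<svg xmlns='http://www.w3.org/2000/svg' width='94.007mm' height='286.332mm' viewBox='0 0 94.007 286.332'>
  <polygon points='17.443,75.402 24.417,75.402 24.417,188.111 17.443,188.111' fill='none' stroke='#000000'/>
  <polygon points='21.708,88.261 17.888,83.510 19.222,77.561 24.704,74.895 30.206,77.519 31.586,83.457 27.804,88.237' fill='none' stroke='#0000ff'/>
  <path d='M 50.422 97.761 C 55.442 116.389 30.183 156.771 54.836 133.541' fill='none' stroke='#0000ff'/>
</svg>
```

1 u = 1 mm; y_m = 286.332 − y.

[1] `<polygon>` rectangle, #000000→cut S958 F930: (17.443,210.930) → (24.417,210.930) → (24.417,98.221) → (17.443,98.221) → (17.443,210.930) (closed)

[2] `<polygon>` regular polygon, #0000ff→engrave S234 F3664: (21.708,198.071) → (17.888,202.822) → (19.222,208.771) → (24.704,211.437) → (30.206,208.813) → (31.586,202.875) → (27.804,198.095) → (21.708,198.071) (closed)

[3] `<path>` cubic bezier, #0000ff→engrave S234 F3664: (50.422,188.571) → (50.780,177.839) → (48.319,165.853) → (45.267,154.984) → (43.850,147.603) → (46.298,146.082) → (54.836,152.791)

; LightBurn 1.4.05
; GRBL device profile, absolute coords
G21
G90
G0 X17.443 Y210.930
M3 S958
G01 X24.417 Y210.930 F930
G01 X24.417 Y98.221 F930
G01 X17.443 Y98.221 F930
G01 X17.443 Y210.930 F930
M5
G0 X21.708 Y198.071
M3 S234
G01 X17.888 Y202.822 F3664
G01 X19.222 Y208.771 F3664
G01 X24.704 Y211.437 F3664
G01 X30.206 Y208.813 F3664
G01 X31.586 Y202.875 F3664
G01 X27.804 Y198.095 F3664
G01 X21.708 Y198.071 F3664
M5
G0 X50.422 Y188.571
M3 S234
G01 X50.780 Y177.839 F3664
G01 X48.319 Y165.853 F3664
G01 X45.267 Y154.984 F3664
G01 X43.850 Y147.603 F3664
G01 X46.298 Y146.082 F3664
G01 X54.836 Y152.791 F3664
M5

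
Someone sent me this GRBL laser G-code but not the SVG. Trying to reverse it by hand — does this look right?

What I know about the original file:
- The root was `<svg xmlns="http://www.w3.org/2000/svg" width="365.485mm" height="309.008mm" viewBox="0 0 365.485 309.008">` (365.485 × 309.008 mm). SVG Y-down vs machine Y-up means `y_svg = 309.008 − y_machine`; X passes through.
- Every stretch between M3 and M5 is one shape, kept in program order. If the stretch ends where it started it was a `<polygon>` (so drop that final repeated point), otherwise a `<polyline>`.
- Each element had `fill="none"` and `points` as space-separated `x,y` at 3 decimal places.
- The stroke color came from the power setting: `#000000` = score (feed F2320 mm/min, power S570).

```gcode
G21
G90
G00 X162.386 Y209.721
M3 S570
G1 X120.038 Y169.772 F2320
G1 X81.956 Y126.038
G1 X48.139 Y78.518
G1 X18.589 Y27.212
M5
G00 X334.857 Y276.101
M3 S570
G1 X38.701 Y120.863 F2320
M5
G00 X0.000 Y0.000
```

<svg xmlns="http://www.w3.org/2000/svg" width="365.485mm" height="309.008mm" viewBox="0 0 365.485 309.008">
  <polyline points="162.386,99.287 120.038,139.236 81.956,182.970 48.139,230.490 18.589,281.796" fill="none" stroke="#000000"/>
  <polyline points="334.857,32.907 38.701,188.145" fill="none" stroke="#000000"/>
</svg>

Each laser-on run becomes one SVG element. Flip Y back into SVG space with y_svg = 309.008 − y_machine. Every run uses S570, so all elements get stroke `#000000` (score).

Run 1: The run is open, so emit a `<polyline>` with points (Y-flipped): 162.386,99.287 120.038,139.236 81.956,182.970 48.139,230.490 18.589,281.796.

Run 2: The run is open, so emit a `<polyline>` with points (Y-flipped): 334.857,32.907 38.701,188.145.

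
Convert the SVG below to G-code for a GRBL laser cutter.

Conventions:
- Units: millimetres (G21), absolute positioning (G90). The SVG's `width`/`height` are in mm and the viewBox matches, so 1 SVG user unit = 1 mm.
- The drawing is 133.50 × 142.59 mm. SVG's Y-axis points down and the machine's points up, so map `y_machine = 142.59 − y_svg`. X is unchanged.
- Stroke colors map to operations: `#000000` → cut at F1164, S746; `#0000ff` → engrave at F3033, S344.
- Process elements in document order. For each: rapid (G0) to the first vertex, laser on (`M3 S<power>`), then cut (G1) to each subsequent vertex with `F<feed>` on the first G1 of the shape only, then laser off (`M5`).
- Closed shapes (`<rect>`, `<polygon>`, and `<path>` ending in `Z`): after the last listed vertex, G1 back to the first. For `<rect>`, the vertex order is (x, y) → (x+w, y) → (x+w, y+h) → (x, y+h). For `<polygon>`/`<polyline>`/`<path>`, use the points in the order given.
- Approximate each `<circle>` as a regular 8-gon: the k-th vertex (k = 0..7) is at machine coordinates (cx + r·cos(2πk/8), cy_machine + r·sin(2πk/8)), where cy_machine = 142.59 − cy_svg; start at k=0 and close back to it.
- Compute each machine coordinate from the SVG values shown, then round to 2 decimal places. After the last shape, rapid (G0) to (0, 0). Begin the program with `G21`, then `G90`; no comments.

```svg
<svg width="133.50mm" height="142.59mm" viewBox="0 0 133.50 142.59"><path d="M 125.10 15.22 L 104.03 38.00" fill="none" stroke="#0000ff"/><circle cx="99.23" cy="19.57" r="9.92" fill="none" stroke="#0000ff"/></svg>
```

G21
G90
G0 X125.10 Y127.37
M3 S344
G1 X104.03 Y104.59 F3033
M5
G0 X109.15 Y123.02
M3 S344
G1 X106.24 Y130.03 F3033
G1 X99.23 Y132.94
G1 X92.22 Y130.03
G1 X89.31 Y123.02
G1 X92.22 Y116.01
G1 X99.23 Y113.10
G1 X106.24 Y116.01
G1 X109.15 Y123.02
M5
G0 X0.00 Y0.00

1 u = 1 mm; y_m = 142.59 − y.

[1] `<path>` line segment, #0000ff→engrave S344 F3033: (125.10,127.37) → (104.03,104.59)

[2] `<circle>` circle, #0000ff→engrave S344 F3033: (109.15,123.02) → (106.24,130.03) → (99.23,132.94) → (92.22,130.03) → (89.31,123.02) → (92.22,116.01) → (99.23,113.10) → (106.24,116.01) → (109.15,123.02) (closed)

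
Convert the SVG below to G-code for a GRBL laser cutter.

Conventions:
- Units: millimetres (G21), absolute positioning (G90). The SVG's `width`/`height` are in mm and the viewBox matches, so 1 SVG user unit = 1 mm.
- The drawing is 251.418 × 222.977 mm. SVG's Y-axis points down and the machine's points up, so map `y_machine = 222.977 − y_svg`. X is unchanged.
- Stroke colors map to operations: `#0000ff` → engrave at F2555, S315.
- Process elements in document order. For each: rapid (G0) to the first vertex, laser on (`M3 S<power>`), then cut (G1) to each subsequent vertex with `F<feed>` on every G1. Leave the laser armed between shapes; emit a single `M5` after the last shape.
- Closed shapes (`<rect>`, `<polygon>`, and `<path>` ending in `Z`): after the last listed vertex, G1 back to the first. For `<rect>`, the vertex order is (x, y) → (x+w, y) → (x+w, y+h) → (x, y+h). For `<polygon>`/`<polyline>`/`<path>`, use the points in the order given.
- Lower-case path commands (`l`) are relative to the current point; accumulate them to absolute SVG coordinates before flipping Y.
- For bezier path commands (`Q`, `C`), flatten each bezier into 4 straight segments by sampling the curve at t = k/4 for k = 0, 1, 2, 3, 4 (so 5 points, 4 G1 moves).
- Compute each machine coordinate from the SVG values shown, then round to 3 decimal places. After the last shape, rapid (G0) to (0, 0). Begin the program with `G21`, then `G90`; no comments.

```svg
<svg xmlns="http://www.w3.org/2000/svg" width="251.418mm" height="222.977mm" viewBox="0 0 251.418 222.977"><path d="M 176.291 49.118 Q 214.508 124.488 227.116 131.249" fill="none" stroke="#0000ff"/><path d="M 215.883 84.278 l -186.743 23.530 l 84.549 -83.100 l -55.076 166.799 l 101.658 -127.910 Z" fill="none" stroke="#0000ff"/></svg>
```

viewBox `0 0 251.418 222.977` with mm width/height → 1 unit = 1 mm. Flip: y_m = 222.977 − y_svg.

**Shape 1** — `<path>` quadratic bezier, stroke `#0000ff` → engrave (S315, F2555). Control points (SVG): P0=(176.291,49.118), P1=(214.508,124.488), P2=(227.116,131.249); sampled at t=k/4. Machine vertices: (176.291,173.859) → (193.799,140.462) → (208.106,115.641) → (219.211,99.397) → (227.116,91.728). Open path.

**Shape 2** — `<path>` closed polygon, stroke `#0000ff` → engrave (S315, F2555). Machine vertices: (215.883,138.699) → (29.140,115.169) → (113.689,198.269) → (58.613,31.470) → (160.271,159.380) → (215.883,138.699). Closed: final G1 returns to the first vertex.

G21
G90
G0 X176.291 Y173.859
M3 S315
G1 X193.799 Y140.462 F2555
G1 X208.106 Y115.641 F2555
G1 X219.211 Y99.397 F2555
G1 X227.116 Y91.728 F2555
G0 X215.883 Y138.699
M3 S315
G1 X29.140 Y115.169 F2555
G1 X113.689 Y198.269 F2555
G1 X58.613 Y31.470 F2555
G1 X160.271 Y159.380 F2555
G1 X215.883 Y138.699 F2555
M5
G0 X0.000 Y0.000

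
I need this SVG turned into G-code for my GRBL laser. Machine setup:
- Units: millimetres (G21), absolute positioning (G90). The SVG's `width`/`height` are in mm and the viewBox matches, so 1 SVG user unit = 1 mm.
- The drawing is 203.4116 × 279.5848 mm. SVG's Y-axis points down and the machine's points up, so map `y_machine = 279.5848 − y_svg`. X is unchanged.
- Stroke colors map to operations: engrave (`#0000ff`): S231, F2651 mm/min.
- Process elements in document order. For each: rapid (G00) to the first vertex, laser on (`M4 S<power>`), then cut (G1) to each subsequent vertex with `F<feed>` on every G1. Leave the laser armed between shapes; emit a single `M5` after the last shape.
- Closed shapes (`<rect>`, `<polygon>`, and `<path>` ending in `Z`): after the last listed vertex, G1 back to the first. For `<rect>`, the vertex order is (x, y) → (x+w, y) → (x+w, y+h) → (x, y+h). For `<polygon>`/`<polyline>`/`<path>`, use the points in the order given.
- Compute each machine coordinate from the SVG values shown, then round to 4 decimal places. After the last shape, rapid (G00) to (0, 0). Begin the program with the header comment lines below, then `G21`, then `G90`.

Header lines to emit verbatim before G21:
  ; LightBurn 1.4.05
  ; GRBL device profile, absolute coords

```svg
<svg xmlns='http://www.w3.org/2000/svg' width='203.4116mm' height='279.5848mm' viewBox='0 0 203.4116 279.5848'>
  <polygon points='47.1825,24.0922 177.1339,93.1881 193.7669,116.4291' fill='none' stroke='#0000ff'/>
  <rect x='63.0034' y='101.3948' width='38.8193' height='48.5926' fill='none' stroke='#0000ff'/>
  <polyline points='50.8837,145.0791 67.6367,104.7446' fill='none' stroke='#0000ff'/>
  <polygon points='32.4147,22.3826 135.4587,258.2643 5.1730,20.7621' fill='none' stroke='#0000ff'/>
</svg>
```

1 u = 1 mm; y_m = 279.5848 − y.

[1] `<polygon>` closed polygon, #0000ff→engrave S231 F2651: (47.1825,255.4926) → (177.1339,186.3967) → (193.7669,163.1557) → (47.1825,255.4926) (closed)

[2] `<rect>` rectangle, #0000ff→engrave S231 F2651: (63.0034,178.1900) → (101.8227,178.1900) → (101.8227,129.5974) → (63.0034,129.5974) → (63.0034,178.1900) (closed)

[3] `<polyline>` line segment, #0000ff→engrave S231 F2651: (50.8837,134.5057) → (67.6367,174.8402)

[4] `<polygon>` closed polygon, #0000ff→engrave S231 F2651: (32.4147,257.2022) → (135.4587,21.3205) → (5.1730,258.8227) → (32.4147,257.2022) (closed)

; LightBurn 1.4.05
; GRBL device profile, absolute coords
G21
G90
G00 X47.1825 Y255.4926
M4 S231
G1 X177.1339 Y186.3967 F2651
G1 X193.7669 Y163.1557 F2651
G1 X47.1825 Y255.4926 F2651
G00 X63.0034 Y178.1900
M4 S231
G1 X101.8227 Y178.1900 F2651
G1 X101.8227 Y129.5974 F2651
G1 X63.0034 Y129.5974 F2651
G1 X63.0034 Y178.1900 F2651
G00 X50.8837 Y134.5057
M4 S231
G1 X67.6367 Y174.8402 F2651
G00 X32.4147 Y257.2022
M4 S231
G1 X135.4587 Y21.3205 F2651
G1 X5.1730 Y258.8227 F2651
G1 X32.4147 Y257.2022 F2651
M5
G00 X0.0000 Y0.0000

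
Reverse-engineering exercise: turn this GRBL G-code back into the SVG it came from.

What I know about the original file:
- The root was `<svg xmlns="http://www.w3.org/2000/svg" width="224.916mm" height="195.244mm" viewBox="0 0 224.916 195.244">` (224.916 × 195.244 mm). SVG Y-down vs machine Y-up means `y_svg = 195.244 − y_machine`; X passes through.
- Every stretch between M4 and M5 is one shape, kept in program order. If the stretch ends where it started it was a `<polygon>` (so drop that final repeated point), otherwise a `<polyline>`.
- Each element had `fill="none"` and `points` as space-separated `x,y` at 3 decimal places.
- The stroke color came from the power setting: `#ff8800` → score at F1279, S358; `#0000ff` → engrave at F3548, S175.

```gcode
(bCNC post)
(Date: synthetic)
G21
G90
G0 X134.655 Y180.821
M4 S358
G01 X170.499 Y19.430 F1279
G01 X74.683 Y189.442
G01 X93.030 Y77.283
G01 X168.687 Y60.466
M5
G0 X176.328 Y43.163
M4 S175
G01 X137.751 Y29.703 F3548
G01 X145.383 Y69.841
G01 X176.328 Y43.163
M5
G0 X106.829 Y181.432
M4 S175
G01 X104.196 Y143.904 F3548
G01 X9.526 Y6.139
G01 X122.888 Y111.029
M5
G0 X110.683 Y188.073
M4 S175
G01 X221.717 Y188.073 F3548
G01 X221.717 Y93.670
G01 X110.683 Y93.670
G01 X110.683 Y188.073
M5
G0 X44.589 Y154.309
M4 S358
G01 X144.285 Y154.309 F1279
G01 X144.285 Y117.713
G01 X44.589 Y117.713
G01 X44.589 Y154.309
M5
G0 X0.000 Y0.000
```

<svg xmlns="http://www.w3.org/2000/svg" width="224.916mm" height="195.244mm" viewBox="0 0 224.916 195.244">
  <polyline points="134.655,14.423 170.499,175.814 74.683,5.802 93.030,117.961 168.687,134.778" fill="none" stroke="#ff8800"/>
  <polygon points="176.328,152.081 137.751,165.541 145.383,125.403" fill="none" stroke="#0000ff"/>
  <polyline points="106.829,13.812 104.196,51.340 9.526,189.105 122.888,84.215" fill="none" stroke="#0000ff"/>
  <polygon points="110.683,7.171 221.717,7.171 221.717,101.574 110.683,101.574" fill="none" stroke="#0000ff"/>
  <polygon points="44.589,40.935 144.285,40.935 144.285,77.531 44.589,77.531" fill="none" stroke="#ff8800"/>
</svg>

Each laser-on run becomes one SVG element. Flip Y back into SVG space with y_svg = 195.244 − y_machine.

Run 1: power S358 maps to stroke `#ff8800` (score). The run is open, so emit a `<polyline>` with points (Y-flipped): 134.655,14.423 170.499,175.814 74.683,5.802 93.030,117.961 168.687,134.778.

Run 2: the run's S175 means `#0000ff` (engrave). The run returns to its start, so emit a `<polygon>` with points (Y-flipped): 176.328,152.081 137.751,165.541 145.383,125.403.

Run 3: power S175 maps to stroke `#0000ff` (engrave). The run is open, so emit a `<polyline>` with points (Y-flipped): 106.829,13.812 104.196,51.340 9.526,189.105 122.888,84.215.

Run 4: S175 ⇒ engrave layer `#0000ff`. The run returns to its start, so emit a `<polygon>` with points (Y-flipped): 110.683,7.171 221.717,7.171 221.717,101.574 110.683,101.574.

Run 5: the run's S358 means `#ff8800` (score). The run returns to its start, so emit a `<polygon>` with points (Y-flipped): 44.589,40.935 144.285,40.935 144.285,77.531 44.589,77.531.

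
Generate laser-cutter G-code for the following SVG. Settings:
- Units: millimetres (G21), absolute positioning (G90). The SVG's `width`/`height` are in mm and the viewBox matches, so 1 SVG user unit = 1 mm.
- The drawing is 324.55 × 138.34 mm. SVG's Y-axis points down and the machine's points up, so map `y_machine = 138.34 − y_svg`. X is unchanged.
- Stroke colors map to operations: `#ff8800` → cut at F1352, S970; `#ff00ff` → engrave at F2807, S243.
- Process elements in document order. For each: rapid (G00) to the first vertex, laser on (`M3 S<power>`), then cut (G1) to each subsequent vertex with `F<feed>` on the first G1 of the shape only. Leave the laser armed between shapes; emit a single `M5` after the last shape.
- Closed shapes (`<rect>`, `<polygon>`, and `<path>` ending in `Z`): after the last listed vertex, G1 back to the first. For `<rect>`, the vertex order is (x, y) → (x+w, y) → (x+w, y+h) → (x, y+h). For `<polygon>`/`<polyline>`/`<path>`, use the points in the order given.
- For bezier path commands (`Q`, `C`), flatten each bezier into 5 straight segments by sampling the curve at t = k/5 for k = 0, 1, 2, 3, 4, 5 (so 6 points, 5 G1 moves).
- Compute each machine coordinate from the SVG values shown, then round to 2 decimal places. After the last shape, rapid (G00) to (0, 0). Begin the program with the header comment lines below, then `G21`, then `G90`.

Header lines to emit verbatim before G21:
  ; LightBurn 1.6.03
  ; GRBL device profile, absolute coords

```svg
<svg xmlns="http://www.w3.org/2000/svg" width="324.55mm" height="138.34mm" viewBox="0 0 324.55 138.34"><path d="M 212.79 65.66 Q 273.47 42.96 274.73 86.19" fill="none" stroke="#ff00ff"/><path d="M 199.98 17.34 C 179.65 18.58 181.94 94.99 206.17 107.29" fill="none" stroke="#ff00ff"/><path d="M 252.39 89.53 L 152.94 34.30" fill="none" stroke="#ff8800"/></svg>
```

; LightBurn 1.6.03
; GRBL device profile, absolute coords
G21
G90
G00 X212.79 Y72.68
M3 S243
G1 X234.69 Y79.12 F2807
G1 X251.83 Y80.29
G1 X264.21 Y76.19
G1 X271.85 Y66.80
G1 X274.73 Y52.15
G00 X199.98 Y121.00
M3 S243
G1 X190.49 Y112.35 F2807
G1 X186.40 Y92.34
G1 X187.67 Y67.67
G1 X194.27 Y45.01
G1 X206.17 Y31.05
G00 X252.39 Y48.81
M3 S970
G1 X152.94 Y104.04 F1352
M5
G00 X0.00 Y0.00

viewBox `0 0 324.55 138.34` with mm width/height → 1 unit = 1 mm. Flip: y_m = 138.34 − y_svg.

**Shape 1** — `<path>` quadratic bezier, stroke `#ff00ff` → engrave (S243, F2807). Control points (SVG): P0=(212.79,65.66), P1=(273.47,42.96), P2=(274.73,86.19); sampled at t=k/5. Machine vertices: (212.79,72.68) → (234.69,79.12) → (251.83,80.29) → (264.21,76.19) → (271.85,66.80) → (274.73,52.15). Open path.

**Shape 2** — `<path>` cubic bezier, stroke `#ff00ff` → engrave (S243, F2807). Control points (SVG): P0=(199.98,17.34), P1=(179.65,18.58), P2=(181.94,94.99), P3=(206.17,107.29); sampled at t=k/5. Machine vertices: (199.98,121.00) → (190.49,112.35) → (186.40,92.34) → (187.67,67.67) → (194.27,45.01) → (206.17,31.05). Open path.

**Shape 3** — `<path>` line segment, stroke `#ff8800` → cut (S970, F1352). Machine vertices: (252.39,48.81) → (152.94,104.04). Open path.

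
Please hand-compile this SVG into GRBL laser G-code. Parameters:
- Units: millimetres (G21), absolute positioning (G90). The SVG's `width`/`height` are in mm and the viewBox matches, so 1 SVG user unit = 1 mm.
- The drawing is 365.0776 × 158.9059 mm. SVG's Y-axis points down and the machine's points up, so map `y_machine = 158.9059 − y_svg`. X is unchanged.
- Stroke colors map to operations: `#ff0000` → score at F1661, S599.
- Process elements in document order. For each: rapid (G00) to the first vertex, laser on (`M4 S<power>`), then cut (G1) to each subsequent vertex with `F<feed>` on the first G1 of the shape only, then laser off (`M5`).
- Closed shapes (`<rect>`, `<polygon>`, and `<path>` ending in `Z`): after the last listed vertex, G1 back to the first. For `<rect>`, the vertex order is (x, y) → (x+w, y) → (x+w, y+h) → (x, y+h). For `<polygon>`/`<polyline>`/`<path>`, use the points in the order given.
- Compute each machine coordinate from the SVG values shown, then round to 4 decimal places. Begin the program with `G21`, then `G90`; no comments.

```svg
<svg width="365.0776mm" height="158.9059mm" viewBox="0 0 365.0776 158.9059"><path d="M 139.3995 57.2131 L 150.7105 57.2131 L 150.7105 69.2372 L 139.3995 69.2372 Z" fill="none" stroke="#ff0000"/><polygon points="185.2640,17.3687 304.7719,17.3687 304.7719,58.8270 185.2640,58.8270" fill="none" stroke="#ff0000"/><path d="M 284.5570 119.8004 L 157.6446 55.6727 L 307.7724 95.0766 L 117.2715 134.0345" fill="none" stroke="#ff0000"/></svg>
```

viewBox `0 0 365.0776 158.9059` with mm width/height → 1 unit = 1 mm. Flip: y_m = 158.9059 − y_svg.

**Shape 1** — `<path>` rectangle, stroke `#ff0000` → score (S599, F1661). Machine vertices: (139.3995,101.6928) → (150.7105,101.6928) → (150.7105,89.6687) → (139.3995,89.6687) → (139.3995,101.6928). Closed: final G1 returns to the first vertex.

**Shape 2** — `<polygon>` rectangle, stroke `#ff0000` → score (S599, F1661). Machine vertices: (185.2640,141.5372) → (304.7719,141.5372) → (304.7719,100.0789) → (185.2640,100.0789) → (185.2640,141.5372). Closed: final G1 returns to the first vertex.

**Shape 3** — `<path>` open polyline, stroke `#ff0000` → score (S599, F1661). Machine vertices: (284.5570,39.1055) → (157.6446,103.2332) → (307.7724,63.8293) → (117.2715,24.8714). Open path.

G21
G90
G00 X139.3995 Y101.6928
M4 S599
G1 X150.7105 Y101.6928 F1661
G1 X150.7105 Y89.6687
G1 X139.3995 Y89.6687
G1 X139.3995 Y101.6928
M5
G00 X185.2640 Y141.5372
M4 S599
G1 X304.7719 Y141.5372 F1661
G1 X304.7719 Y100.0789
G1 X185.2640 Y100.0789
G1 X185.2640 Y141.5372
M5
G00 X284.5570 Y39.1055
M4 S599
G1 X157.6446 Y103.2332 F1661
G1 X307.7724 Y63.8293
G1 X117.2715 Y24.8714
M5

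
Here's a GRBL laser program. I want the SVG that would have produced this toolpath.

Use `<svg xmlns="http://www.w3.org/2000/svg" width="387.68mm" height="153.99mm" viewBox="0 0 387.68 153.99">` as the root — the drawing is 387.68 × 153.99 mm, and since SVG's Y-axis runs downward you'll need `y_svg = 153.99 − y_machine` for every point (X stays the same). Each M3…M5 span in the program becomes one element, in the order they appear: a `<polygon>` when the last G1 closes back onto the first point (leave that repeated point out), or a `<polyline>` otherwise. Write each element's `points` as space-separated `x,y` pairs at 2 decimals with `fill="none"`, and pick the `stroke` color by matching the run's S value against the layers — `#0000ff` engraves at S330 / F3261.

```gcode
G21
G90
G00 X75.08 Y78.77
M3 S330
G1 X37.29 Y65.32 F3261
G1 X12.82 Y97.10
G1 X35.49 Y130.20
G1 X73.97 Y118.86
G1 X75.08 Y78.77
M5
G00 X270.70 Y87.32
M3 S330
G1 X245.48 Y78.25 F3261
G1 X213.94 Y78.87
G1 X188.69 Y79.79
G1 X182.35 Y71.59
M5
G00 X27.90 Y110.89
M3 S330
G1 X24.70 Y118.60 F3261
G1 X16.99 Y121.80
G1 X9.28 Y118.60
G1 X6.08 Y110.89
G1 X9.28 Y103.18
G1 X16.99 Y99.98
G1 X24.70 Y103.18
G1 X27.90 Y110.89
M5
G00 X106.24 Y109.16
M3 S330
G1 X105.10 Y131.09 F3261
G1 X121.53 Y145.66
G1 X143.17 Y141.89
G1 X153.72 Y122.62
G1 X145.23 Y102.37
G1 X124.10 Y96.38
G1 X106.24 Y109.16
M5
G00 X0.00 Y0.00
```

Machine Y-up, SVG Y-down with viewBox height 153.99, so y_svg = 153.99 − y_machine; X carries over. Every run uses S330, so all elements get stroke `#0000ff` (engrave).

Run 1: The run returns to its start, so emit a `<polygon>` with points (Y-flipped): 75.08,75.22 37.29,88.67 12.82,56.89 35.49,23.79 73.97,35.13.

Run 2: The run is open, so emit a `<polyline>` with points (Y-flipped): 270.70,66.67 245.48,75.74 213.94,75.12 188.69,74.20 182.35,82.40.

Run 3: The run returns to its start, so emit a `<polygon>` with points (Y-flipped): 27.90,43.10 24.70,35.39 16.99,32.19 9.28,35.39 6.08,43.10 9.28,50.81 16.99,54.01 24.70,50.81.

Run 4: The run returns to its start, so emit a `<polygon>` with points (Y-flipped): 106.24,44.83 105.10,22.90 121.53,8.33 143.17,12.10 153.72,31.37 145.23,51.62 124.10,57.61.

<svg xmlns="http://www.w3.org/2000/svg" width="387.68mm" height="153.99mm" viewBox="0 0 387.68 153.99">
  <polygon points="75.08,75.22 37.29,88.67 12.82,56.89 35.49,23.79 73.97,35.13" fill="none" stroke="#0000ff"/>
  <polyline points="270.70,66.67 245.48,75.74 213.94,75.12 188.69,74.20 182.35,82.40" fill="none" stroke="#0000ff"/>
  <polygon points="27.90,43.10 24.70,35.39 16.99,32.19 9.28,35.39 6.08,43.10 9.28,50.81 16.99,54.01 24.70,50.81" fill="none" stroke="#0000ff"/>
  <polygon points="106.24,44.83 105.10,22.90 121.53,8.33 143.17,12.10 153.72,31.37 145.23,51.62 124.10,57.61" fill="none" stroke="#0000ff"/>
</svg>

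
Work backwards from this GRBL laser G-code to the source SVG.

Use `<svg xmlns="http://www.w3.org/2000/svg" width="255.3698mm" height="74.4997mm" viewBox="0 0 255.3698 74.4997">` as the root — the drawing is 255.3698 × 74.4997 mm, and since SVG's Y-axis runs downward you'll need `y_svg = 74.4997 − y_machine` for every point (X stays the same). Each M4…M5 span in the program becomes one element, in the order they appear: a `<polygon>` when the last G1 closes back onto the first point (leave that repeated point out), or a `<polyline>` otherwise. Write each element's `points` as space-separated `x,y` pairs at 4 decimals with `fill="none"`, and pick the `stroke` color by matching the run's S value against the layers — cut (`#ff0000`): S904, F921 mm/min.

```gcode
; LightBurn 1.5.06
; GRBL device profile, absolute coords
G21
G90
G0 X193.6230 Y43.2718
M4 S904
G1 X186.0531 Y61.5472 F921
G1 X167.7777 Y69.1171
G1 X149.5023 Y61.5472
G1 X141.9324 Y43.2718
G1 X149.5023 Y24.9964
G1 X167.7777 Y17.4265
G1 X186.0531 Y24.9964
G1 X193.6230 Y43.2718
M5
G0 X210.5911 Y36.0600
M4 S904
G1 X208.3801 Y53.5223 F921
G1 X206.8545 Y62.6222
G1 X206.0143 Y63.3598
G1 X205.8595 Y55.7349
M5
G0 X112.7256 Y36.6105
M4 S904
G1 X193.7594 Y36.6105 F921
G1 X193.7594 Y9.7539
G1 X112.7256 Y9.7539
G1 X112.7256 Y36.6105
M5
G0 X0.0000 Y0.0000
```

Machine Y-up, SVG Y-down with viewBox height 74.4997, so y_svg = 74.4997 − y_machine; X carries over. Every run uses S904, so all elements get stroke `#ff0000` (cut).

Run 1: The run returns to its start, so emit a `<polygon>` with points (Y-flipped): 193.6230,31.2279 186.0531,12.9525 167.7777,5.3826 149.5023,12.9525 141.9324,31.2279 149.5023,49.5033 167.7777,57.0732 186.0531,49.5033.

Run 2: The run is open, so emit a `<polyline>` with points (Y-flipped): 210.5911,38.4397 208.3801,20.9774 206.8545,11.8775 206.0143,11.1399 205.8595,18.7648.

Run 3: The run returns to its start, so emit a `<polygon>` with points (Y-flipped): 112.7256,37.8892 193.7594,37.8892 193.7594,64.7458 112.7256,64.7458.

<svg xmlns="http://www.w3.org/2000/svg" width="255.3698mm" height="74.4997mm" viewBox="0 0 255.3698 74.4997">
  <polygon points="193.6230,31.2279 186.0531,12.9525 167.7777,5.3826 149.5023,12.9525 141.9324,31.2279 149.5023,49.5033 167.7777,57.0732 186.0531,49.5033" fill="none" stroke="#ff0000"/>
  <polyline points="210.5911,38.4397 208.3801,20.9774 206.8545,11.8775 206.0143,11.1399 205.8595,18.7648" fill="none" stroke="#ff0000"/>
  <polygon points="112.7256,37.8892 193.7594,37.8892 193.7594,64.7458 112.7256,64.7458" fill="none" stroke="#ff0000"/>
</svg>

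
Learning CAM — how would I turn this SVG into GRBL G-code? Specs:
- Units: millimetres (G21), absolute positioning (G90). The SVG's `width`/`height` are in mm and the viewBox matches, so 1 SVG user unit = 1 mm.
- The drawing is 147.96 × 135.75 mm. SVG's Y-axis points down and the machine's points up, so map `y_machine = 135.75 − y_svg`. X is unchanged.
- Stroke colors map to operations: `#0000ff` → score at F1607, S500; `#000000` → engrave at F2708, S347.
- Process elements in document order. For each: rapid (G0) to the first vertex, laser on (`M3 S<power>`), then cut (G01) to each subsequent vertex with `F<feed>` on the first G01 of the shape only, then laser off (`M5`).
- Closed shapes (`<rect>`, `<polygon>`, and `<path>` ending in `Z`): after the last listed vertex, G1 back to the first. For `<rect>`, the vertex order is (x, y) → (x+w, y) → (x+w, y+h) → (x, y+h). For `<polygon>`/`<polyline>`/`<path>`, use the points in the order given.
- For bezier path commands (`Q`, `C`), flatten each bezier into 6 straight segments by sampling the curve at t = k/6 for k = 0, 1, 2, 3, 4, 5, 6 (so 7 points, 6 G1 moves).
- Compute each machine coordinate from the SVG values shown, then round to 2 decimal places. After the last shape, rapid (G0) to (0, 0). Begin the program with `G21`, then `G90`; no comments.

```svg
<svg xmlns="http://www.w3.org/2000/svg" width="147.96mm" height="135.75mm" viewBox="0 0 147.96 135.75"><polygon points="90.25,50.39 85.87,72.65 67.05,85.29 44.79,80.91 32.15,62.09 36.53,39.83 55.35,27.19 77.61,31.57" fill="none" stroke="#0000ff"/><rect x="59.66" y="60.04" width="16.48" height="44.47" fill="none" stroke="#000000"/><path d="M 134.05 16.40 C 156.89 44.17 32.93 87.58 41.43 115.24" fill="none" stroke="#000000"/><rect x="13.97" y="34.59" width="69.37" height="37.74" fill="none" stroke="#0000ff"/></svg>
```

G21
G90
G0 X90.25 Y85.36
M3 S500
G01 X85.87 Y63.10 F1607
G01 X67.05 Y50.46
G01 X44.79 Y54.84
G01 X32.15 Y73.66
G01 X36.53 Y95.92
G01 X55.35 Y108.56
G01 X77.61 Y104.18
G01 X90.25 Y85.36
M5
G0 X59.66 Y75.71
M3 S347
G01 X76.14 Y75.71 F2708
G01 X76.14 Y31.24
G01 X59.66 Y31.24
G01 X59.66 Y75.71
M5
G0 X134.05 Y119.35
M3 S347
G01 X134.53 Y104.31 F2708
G01 X118.30 Y87.53
G01 X93.12 Y69.89
G01 X66.74 Y52.26
G01 X46.93 Y35.51
G01 X41.43 Y20.51
M5
G0 X13.97 Y101.16
M3 S500
G01 X83.34 Y101.16 F1607
G01 X83.34 Y63.42
G01 X13.97 Y63.42
G01 X13.97 Y101.16
M5
G0 X0.00 Y0.00

1 u = 1 mm; y_m = 135.75 − y.

[1] `<polygon>` regular polygon, #0000ff→score S500 F1607: (90.25,85.36) → (85.87,63.10) → (67.05,50.46) → (44.79,54.84) → (32.15,73.66) → (36.53,95.92) → (55.35,108.56) → (77.61,104.18) → (90.25,85.36) (closed)

[2] `<rect>` rectangle, #000000→engrave S347 F2708: (59.66,75.71) → (76.14,75.71) → (76.14,31.24) → (59.66,31.24) → (59.66,75.71) (closed)

[3] `<path>` cubic bezier, #000000→engrave S347 F2708: (134.05,119.35) → (134.53,104.31) → (118.30,87.53) → (93.12,69.89) → (66.74,52.26) → (46.93,35.51) → (41.43,20.51)

[4] `<rect>` rectangle, #0000ff→score S500 F1607: (13.97,101.16) → (83.34,101.16) → (83.34,63.42) → (13.97,63.42) → (13.97,101.16) (closed)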